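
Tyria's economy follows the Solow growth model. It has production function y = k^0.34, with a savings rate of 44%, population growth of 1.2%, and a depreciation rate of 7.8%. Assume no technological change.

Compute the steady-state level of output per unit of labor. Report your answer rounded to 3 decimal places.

y* = 2.265

In steady state, investment equals break-even investment: s·k^α = (n + δ)·k.
Rearranging, k^(1−α) = s / (n + δ).
k^0.66 = 0.44 / (0.012 + 0.078) = 0.44 / 0.090 = 4.8889
k* = 4.8889^(1/0.66) ≈ 11.0728
y* = (k*)^α = 11.0728^0.34 ≈ 2.2649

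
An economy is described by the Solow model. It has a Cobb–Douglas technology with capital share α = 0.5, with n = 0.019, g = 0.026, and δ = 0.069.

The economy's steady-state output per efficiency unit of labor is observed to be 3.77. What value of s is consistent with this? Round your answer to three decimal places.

s ≈ 0.430

Steady state requires s·f(k) = (n + g + δ)·k, i.e. s·k^α = (n + g + δ)·k.
Since y* = [s/(n + g + δ)]^(α/(1−α)), we have s/(n + g + δ) = (y*)^((1−α)/α) = 3.77^1 = 3.7700.
Therefore s = 3.7700 × (n + g + δ) = 3.7700 × 0.114 = 0.4298.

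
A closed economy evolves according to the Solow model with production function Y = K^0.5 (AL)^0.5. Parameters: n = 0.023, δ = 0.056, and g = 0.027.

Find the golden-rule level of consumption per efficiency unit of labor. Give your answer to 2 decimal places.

c_gold ≈ 2.36

At the golden rule, f'(k) = n + g + δ, so α·k^(α−1) = n + g + δ and k_gold = (α/(n + g + δ))^(1/(1−α)).
k_gold = (0.5/0.106)^(1/0.5) = 4.7170^2 ≈ 22.2501
c_gold = f(k_gold) − (n + g + δ)·k_gold = 4.7170 − 0.106×22.2501 ≈ 2.3585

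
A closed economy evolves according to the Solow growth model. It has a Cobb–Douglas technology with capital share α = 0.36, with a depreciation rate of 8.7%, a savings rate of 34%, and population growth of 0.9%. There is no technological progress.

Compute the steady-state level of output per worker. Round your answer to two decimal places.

In steady state, investment equals break-even investment: s·k^α = (n + δ)·k.
Rearranging, k^(1−α) = s / (n + δ).
k^0.64 = 0.34 / (0.009 + 0.087) = 0.34 / 0.096 = 3.5417
k* = 3.5417^(1/0.64) ≈ 7.2135
y* = (k*)^α = 7.2135^0.36 ≈ 2.0367

y* = 2.04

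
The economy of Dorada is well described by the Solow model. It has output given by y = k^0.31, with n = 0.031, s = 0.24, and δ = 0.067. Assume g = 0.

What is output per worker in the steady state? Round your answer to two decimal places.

y* ≈ 1.50

At the steady state, Δk = 0, so s·k^α = (n + δ)·k.
Dividing both sides by k: k^(1−α) = s / (n + δ).
k^0.69 = 0.24 / (0.031 + 0.067) = 0.24 / 0.098 = 2.4490
k* = 2.4490^(1/0.69) ≈ 3.6623
y* = (k*)^α = 3.6623^0.31 ≈ 1.4954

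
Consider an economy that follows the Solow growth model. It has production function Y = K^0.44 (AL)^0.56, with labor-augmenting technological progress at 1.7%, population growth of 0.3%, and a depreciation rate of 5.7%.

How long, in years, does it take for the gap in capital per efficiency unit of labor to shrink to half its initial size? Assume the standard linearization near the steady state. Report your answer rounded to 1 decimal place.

Near the steady state the convergence rate is λ = (1 − α)(n + g + δ).
λ = (1 − 0.44) × 0.077 = 0.56 × 0.077 = 0.04312
Half-life = ln 2 / λ = 0.6931 / 0.04312 ≈ 16.07 years

about 16.1 years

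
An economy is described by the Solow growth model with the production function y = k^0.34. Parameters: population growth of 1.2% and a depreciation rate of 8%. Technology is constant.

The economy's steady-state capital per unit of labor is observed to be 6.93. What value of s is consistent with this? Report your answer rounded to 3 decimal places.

At the steady state, Δk = 0, so s·k^α = (n + δ)·k.
So s / (n + δ) = (k*)^(1−α) = 6.93^0.66 = 3.5883.
Therefore s = 3.5883 × (n + δ) = 3.5883 × 0.092 = 0.3301.

s ≈ 0.330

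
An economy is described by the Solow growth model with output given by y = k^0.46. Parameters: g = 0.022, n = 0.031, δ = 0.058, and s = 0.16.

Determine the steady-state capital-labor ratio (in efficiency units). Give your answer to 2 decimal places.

k* ≈ 1.97

At the steady state, Δk = 0, so s·k^α = (n + g + δ)·k.
Dividing both sides by k: k^(1−α) = s / (n + g + δ).
k^0.54 = 0.16 / (0.031 + 0.022 + 0.058) = 0.16 / 0.111 = 1.4414
k* = 1.4414^(1/0.54) ≈ 1.9681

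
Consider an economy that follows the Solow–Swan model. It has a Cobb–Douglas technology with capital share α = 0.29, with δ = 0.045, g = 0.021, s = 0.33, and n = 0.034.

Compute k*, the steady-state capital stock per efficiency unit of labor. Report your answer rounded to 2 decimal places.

In steady state, investment equals break-even investment: s·k^α = (n + g + δ)·k.
Dividing both sides by k: k^(1−α) = s / (n + g + δ).
k^0.71 = 0.33 / (0.034 + 0.021 + 0.045) = 0.33 / 0.100 = 3.3000
k* = 3.3000^(1/0.71) ≈ 5.3740

k* ≈ 5.37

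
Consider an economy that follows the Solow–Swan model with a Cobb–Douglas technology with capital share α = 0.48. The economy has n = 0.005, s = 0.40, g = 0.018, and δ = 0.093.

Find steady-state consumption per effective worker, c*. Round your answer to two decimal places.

c* ≈ 1.88

In steady state, investment equals break-even investment: s·k^α = (n + g + δ)·k.
Dividing both sides by k: k^(1−α) = s / (n + g + δ).
k^0.52 = 0.40 / (0.005 + 0.018 + 0.093) = 0.40 / 0.116 = 3.4483
k* = 3.4483^(1/0.52) ≈ 10.8108
y* = (k*)^α = 10.8108^0.48 ≈ 3.1351
c* = (1 − s)·y* = (1 − 0.40) × 3.1351 ≈ 1.8811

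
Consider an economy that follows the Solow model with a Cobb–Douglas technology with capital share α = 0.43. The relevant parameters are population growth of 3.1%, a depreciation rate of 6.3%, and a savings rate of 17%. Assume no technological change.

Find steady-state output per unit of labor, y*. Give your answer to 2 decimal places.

At the steady state, Δk = 0, so s·k^α = (n + δ)·k.
Dividing both sides by k: k^(1−α) = s / (n + δ).
k^0.57 = 0.17 / (0.031 + 0.063) = 0.17 / 0.094 = 1.8085
k* = 1.8085^(1/0.57) ≈ 2.8277
y* = (k*)^α = 2.8277^0.43 ≈ 1.5636

y* ≈ 1.56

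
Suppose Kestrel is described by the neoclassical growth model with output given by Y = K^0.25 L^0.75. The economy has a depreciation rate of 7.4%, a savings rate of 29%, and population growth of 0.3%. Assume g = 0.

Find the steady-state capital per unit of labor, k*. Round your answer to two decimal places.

k* = 5.86

In steady state, investment equals break-even investment: s·k^α = (n + δ)·k.
Dividing both sides by k: k^(1−α) = s / (n + δ).
k^0.75 = 0.29 / (0.003 + 0.074) = 0.29 / 0.077 = 3.7662
k* = 3.7662^(1/0.75) ≈ 5.8596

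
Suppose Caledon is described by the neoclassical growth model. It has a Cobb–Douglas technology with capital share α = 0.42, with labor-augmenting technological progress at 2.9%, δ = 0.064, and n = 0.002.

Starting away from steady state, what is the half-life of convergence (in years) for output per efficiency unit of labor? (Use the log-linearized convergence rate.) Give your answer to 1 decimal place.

Near the steady state the convergence rate is λ = (1 − α)(n + g + δ).
λ = (1 − 0.42) × 0.095 = 0.58 × 0.095 = 0.0551
Half-life = ln 2 / λ = 0.6931 / 0.0551 ≈ 12.58 years

half-life ≈ 12.6 years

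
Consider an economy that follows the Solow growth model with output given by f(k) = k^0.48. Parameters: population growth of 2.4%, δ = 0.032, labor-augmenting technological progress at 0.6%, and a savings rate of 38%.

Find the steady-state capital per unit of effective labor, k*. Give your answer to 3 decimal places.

k* = 32.675

Steady state requires s·f(k) = (n + g + δ)·k, i.e. s·k^α = (n + g + δ)·k.
Rearranging, k^(1−α) = s / (n + g + δ).
k^0.52 = 0.38 / (0.024 + 0.006 + 0.032) = 0.38 / 0.062 = 6.1290
k* = 6.1290^(1/0.52) ≈ 32.6746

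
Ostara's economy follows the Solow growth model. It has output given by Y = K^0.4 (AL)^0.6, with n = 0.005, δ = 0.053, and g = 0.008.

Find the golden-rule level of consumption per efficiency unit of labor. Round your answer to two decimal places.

At the golden rule, f'(k) = n + g + δ, so α·k^(α−1) = n + g + δ and k_gold = (α/(n + g + δ))^(1/(1−α)).
k_gold = (0.4/0.066)^(1/0.6) = 6.0606^1.6667 ≈ 20.1474
c_gold = f(k_gold) − (n + g + δ)·k_gold = 3.3242 − 0.066×20.1474 ≈ 1.9945

c_gold ≈ 1.99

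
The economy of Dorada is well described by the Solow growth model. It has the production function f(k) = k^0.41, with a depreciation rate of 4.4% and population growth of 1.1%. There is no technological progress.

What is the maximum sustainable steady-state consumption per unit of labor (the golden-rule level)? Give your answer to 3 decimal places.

c_gold ≈ 2.383

At the golden rule, f'(k) = n + δ, so α·k^(α−1) = n + δ and k_gold = (α/(n + δ))^(1/(1−α)).
k_gold = (0.41/0.055)^(1/0.59) = 7.4545^1.6949 ≈ 30.1066
c_gold = f(k_gold) − (n + δ)·k_gold = 4.0388 − 0.055×30.1066 ≈ 2.3829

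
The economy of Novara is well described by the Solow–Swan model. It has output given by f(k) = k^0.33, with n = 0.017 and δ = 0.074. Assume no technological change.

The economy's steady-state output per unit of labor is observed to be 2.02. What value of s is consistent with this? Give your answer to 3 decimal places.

s ≈ 0.379

Steady state requires s·f(k) = (n + δ)·k, i.e. s·k^α = (n + δ)·k.
Since y* = [s/(n + δ)]^(α/(1−α)), we have s/(n + δ) = (y*)^((1−α)/α) = 2.02^2.0303 = 4.1683.
Therefore s = 4.1683 × (n + δ) = 4.1683 × 0.091 = 0.3793.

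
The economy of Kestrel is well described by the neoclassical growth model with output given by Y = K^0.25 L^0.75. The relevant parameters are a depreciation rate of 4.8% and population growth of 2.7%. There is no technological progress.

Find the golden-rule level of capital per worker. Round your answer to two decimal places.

k_gold ≈ 4.98

The golden rule sets f'(k) = n + δ, i.e. α·k^(α−1) = n + δ.
So k^(1−α) = α / (n + δ) = 0.25 / 0.075 = 3.3333.
k_gold = 3.3333^(1/0.75) ≈ 4.9793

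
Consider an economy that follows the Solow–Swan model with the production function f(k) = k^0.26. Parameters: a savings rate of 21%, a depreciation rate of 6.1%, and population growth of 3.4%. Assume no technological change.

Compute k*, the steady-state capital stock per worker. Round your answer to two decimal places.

At the steady state, Δk = 0, so s·k^α = (n + δ)·k.
Rearranging, k^(1−α) = s / (n + δ).
k^0.74 = 0.21 / (0.034 + 0.061) = 0.21 / 0.095 = 2.2105
k* = 2.2105^(1/0.74) ≈ 2.9210

k* = 2.92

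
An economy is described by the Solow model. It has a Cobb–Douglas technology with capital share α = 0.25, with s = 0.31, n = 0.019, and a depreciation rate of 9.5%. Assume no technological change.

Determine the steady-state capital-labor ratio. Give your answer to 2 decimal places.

k* = 3.80

At the steady state, Δk = 0, so s·k^α = (n + δ)·k.
Dividing both sides by k: k^(1−α) = s / (n + δ).
k^0.75 = 0.31 / (0.019 + 0.095) = 0.31 / 0.114 = 2.7193
k* = 2.7193^(1/0.75) ≈ 3.7956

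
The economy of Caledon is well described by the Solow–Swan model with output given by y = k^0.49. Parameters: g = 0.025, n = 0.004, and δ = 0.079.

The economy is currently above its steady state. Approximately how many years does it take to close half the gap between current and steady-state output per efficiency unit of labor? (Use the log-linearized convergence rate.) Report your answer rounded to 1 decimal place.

Near the steady state the convergence rate is λ = (1 − α)(n + g + δ).
λ = (1 − 0.49) × 0.108 = 0.51 × 0.108 = 0.05508
Half-life = ln 2 / λ = 0.6931 / 0.05508 ≈ 12.58 years

about 12.6 years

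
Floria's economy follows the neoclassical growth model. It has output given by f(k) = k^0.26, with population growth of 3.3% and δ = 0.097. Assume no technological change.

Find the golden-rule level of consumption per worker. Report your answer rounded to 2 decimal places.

At the golden rule, f'(k) = n + δ, so α·k^(α−1) = n + δ and k_gold = (α/(n + δ))^(1/(1−α)).
k_gold = (0.26/0.130)^(1/0.74) = 2.0000^1.3514 ≈ 2.5516
c_gold = f(k_gold) − (n + δ)·k_gold = 1.2758 − 0.130×2.5516 ≈ 0.9441

c_gold ≈ 0.94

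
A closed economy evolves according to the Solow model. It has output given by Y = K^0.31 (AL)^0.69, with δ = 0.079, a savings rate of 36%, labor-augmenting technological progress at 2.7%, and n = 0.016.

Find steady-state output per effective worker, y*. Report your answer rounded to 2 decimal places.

y* ≈ 1.63

At the steady state, Δk = 0, so s·k^α = (n + g + δ)·k.
Rearranging, k^(1−α) = s / (n + g + δ).
k^0.69 = 0.36 / (0.016 + 0.027 + 0.079) = 0.36 / 0.122 = 2.9508
k* = 2.9508^(1/0.69) ≈ 4.7981
y* = (k*)^α = 4.7981^0.31 ≈ 1.6260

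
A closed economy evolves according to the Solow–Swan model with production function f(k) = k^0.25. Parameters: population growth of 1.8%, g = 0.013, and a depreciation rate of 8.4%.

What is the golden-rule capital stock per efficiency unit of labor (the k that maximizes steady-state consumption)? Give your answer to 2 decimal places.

k_gold ≈ 2.82

The golden rule sets f'(k) = n + g + δ, i.e. α·k^(α−1) = n + g + δ.
So k^(1−α) = α / (n + g + δ) = 0.25 / 0.115 = 2.1739.
k_gold = 2.1739^(1/0.75) ≈ 2.8161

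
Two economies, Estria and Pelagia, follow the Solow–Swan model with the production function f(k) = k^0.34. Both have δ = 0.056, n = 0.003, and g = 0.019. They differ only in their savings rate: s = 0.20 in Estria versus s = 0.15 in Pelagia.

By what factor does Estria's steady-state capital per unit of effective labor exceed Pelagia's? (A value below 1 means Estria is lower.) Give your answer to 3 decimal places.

Steady-state k* = [s/(n + g + δ)]^(1/(1−α)), so the ratio is [ (s_E/(n + g + δ)_E) / (s_P/(n + g + δ)_P) ]^1.5152.
s_E/(n + g + δ)_E = 0.20/0.078 = 2.5641; s_P/(n + g + δ)_P = 0.15/0.078 = 1.9231.
Ratio = (2.5641/1.9231)^1.5152 = 1.3333^1.5152 ≈ 1.5463

k*_E / k*_P ≈ 1.546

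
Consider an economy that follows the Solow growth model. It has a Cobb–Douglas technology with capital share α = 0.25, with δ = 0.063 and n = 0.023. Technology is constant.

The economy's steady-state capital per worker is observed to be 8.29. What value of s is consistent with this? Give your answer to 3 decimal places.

In steady state, investment equals break-even investment: s·k^α = (n + δ)·k.
So s / (n + δ) = (k*)^(1−α) = 8.29^0.75 = 4.8856.
Therefore s = 4.8856 × (n + δ) = 4.8856 × 0.086 = 0.4202.

s ≈ 0.420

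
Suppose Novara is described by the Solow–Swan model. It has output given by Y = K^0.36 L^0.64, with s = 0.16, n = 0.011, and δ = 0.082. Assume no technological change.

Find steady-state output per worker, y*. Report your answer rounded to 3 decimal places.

In steady state, investment equals break-even investment: s·k^α = (n + δ)·k.
Dividing both sides by k: k^(1−α) = s / (n + δ).
k^0.64 = 0.16 / (0.011 + 0.082) = 0.16 / 0.093 = 1.7204
k* = 1.7204^(1/0.64) ≈ 2.3344
y* = (k*)^α = 2.3344^0.36 ≈ 1.3569

y* = 1.357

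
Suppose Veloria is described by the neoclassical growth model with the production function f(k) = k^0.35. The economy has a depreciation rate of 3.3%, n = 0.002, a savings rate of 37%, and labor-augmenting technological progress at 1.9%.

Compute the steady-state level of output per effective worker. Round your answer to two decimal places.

At the steady state, Δk = 0, so s·k^α = (n + g + δ)·k.
Dividing both sides by k: k^(1−α) = s / (n + g + δ).
k^0.65 = 0.37 / (0.002 + 0.019 + 0.033) = 0.37 / 0.054 = 6.8519
k* = 6.8519^(1/0.65) ≈ 19.3136
y* = (k*)^α = 19.3136^0.35 ≈ 2.8187

y* ≈ 2.82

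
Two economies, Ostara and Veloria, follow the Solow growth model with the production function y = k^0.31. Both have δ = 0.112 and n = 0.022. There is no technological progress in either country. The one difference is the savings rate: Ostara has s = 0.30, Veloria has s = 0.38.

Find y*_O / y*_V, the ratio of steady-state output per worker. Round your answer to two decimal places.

Steady-state y* = [s/(n + δ)]^(α/(1−α)), so the ratio is [ (s_O/(n + δ)_O) / (s_V/(n + δ)_V) ]^0.4493.
s_O/(n + δ)_O = 0.30/0.134 = 2.2388; s_V/(n + δ)_V = 0.38/0.134 = 2.8358.
Ratio = (2.2388/2.8358)^0.4493 = 0.7895^0.4493 ≈ 0.8992

y*_O / y*_V ≈ 0.90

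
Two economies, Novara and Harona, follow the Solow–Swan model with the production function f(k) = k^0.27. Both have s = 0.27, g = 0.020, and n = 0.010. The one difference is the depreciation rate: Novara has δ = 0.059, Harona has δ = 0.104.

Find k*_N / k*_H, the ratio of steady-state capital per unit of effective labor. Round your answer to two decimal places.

Steady-state k* = [s/(n + g + δ)]^(1/(1−α)), so the ratio is [ (s_N/(n + g + δ)_N) / (s_H/(n + g + δ)_H) ]^1.3699.
s_N/(n + g + δ)_N = 0.27/0.089 = 3.0337; s_H/(n + g + δ)_H = 0.27/0.134 = 2.0149.
Ratio = (3.0337/2.0149)^1.3699 = 1.5056^1.3699 ≈ 1.7516

k*_N / k*_H ≈ 1.75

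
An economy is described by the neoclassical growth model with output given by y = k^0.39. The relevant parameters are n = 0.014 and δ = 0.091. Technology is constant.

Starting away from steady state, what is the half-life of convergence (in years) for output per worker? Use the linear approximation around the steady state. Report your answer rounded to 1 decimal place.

half-life ≈ 10.8 years

Near the steady state the convergence rate is λ = (1 − α)(n + δ).
λ = (1 − 0.39) × 0.105 = 0.61 × 0.105 = 0.06405
Half-life = ln 2 / λ = 0.6931 / 0.06405 ≈ 10.82 years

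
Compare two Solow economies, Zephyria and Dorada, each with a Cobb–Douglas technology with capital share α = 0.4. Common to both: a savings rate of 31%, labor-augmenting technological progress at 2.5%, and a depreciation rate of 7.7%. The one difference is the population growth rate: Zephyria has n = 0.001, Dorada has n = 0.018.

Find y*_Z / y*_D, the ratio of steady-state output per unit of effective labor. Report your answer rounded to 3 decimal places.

Steady-state y* = [s/(n + g + δ)]^(α/(1−α)), so the ratio is [ (s_Z/(n + g + δ)_Z) / (s_D/(n + g + δ)_D) ]^0.6667.
s_Z/(n + g + δ)_Z = 0.31/0.103 = 3.0097; s_D/(n + g + δ)_D = 0.31/0.120 = 2.5833.
Ratio = (3.0097/2.5833)^0.6667 = 1.1651^0.6667 ≈ 1.1072

y*_Z / y*_D ≈ 1.107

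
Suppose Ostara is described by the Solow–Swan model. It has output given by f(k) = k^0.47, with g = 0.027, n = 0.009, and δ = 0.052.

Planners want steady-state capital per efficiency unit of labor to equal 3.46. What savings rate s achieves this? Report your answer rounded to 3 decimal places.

s ≈ 0.170

Steady state requires s·f(k) = (n + g + δ)·k, i.e. s·k^α = (n + g + δ)·k.
So s / (n + g + δ) = (k*)^(1−α) = 3.46^0.53 = 1.9307.
Therefore s = 1.9307 × (n + g + δ) = 1.9307 × 0.088 = 0.1699.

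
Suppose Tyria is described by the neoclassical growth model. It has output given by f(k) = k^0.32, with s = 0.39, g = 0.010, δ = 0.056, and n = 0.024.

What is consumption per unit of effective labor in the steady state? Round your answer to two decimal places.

Steady state requires s·f(k) = (n + g + δ)·k, i.e. s·k^α = (n + g + δ)·k.
Dividing both sides by k: k^(1−α) = s / (n + g + δ).
k^0.68 = 0.39 / (0.024 + 0.010 + 0.056) = 0.39 / 0.090 = 4.3333
k* = 4.3333^(1/0.68) ≈ 8.6397
y* = (k*)^α = 8.6397^0.32 ≈ 1.9938
c* = (1 − s)·y* = (1 − 0.39) × 1.9938 ≈ 1.2162

c* = 1.22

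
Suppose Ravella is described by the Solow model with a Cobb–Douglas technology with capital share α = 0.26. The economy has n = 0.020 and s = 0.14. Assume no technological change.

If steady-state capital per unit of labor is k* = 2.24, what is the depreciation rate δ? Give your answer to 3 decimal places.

Steady state requires s·f(k) = (n + δ)·k, i.e. s·k^α = (n + δ)·k.
So s / (n + δ) = (k*)^(1−α) = 2.24^0.74 = 1.8163.
Therefore n + δ = s / 1.8163 = 0.14 / 1.8163 = 0.0771, so δ = 0.0771 − 0.020 = 0.0571.

δ ≈ 0.057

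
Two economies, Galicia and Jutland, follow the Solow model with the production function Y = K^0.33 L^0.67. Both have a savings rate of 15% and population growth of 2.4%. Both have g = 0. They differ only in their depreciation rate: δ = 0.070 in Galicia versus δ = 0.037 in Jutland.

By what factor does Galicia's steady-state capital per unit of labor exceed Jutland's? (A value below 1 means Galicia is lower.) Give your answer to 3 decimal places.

Steady-state k* = [s/(n + δ)]^(1/(1−α)), so the ratio is [ (s_G/(n + δ)_G) / (s_J/(n + δ)_J) ]^1.4925.
s_G/(n + δ)_G = 0.15/0.094 = 1.5957; s_J/(n + δ)_J = 0.15/0.061 = 2.4590.
Ratio = (1.5957/2.4590)^1.4925 = 0.6489^1.4925 ≈ 0.5244

k*_G / k*_J ≈ 0.524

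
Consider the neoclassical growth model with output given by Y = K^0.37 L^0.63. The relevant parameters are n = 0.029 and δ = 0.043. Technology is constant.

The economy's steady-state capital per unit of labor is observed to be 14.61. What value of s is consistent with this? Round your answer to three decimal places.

At the steady state, Δk = 0, so s·k^α = (n + δ)·k.
So s / (n + δ) = (k*)^(1−α) = 14.61^0.63 = 5.4166.
Therefore s = 5.4166 × (n + δ) = 5.4166 × 0.072 = 0.3900.

s ≈ 0.390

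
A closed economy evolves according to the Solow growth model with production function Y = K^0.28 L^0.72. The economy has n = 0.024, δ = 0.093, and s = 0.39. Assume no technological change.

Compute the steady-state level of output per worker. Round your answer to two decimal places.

At the steady state, Δk = 0, so s·k^α = (n + δ)·k.
Dividing both sides by k: k^(1−α) = s / (n + δ).
k^0.72 = 0.39 / (0.024 + 0.093) = 0.39 / 0.117 = 3.3333
k* = 3.3333^(1/0.72) ≈ 5.3237
y* = (k*)^α = 5.3237^0.28 ≈ 1.5971

y* ≈ 1.60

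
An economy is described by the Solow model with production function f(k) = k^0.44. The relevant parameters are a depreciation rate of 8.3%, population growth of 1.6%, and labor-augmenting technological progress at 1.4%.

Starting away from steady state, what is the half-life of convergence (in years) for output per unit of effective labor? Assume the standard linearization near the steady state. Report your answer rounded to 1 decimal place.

Near the steady state the convergence rate is λ = (1 − α)(n + g + δ).
λ = (1 − 0.44) × 0.113 = 0.56 × 0.113 = 0.06328
Half-life = ln 2 / λ = 0.6931 / 0.06328 ≈ 10.95 years

t_½ ≈ 11.0 years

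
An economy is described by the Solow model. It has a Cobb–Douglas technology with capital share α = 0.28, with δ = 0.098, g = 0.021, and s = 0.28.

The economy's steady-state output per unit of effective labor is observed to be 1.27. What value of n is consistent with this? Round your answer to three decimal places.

In steady state, investment equals break-even investment: s·k^α = (n + g + δ)·k.
Since y* = [s/(n + g + δ)]^(α/(1−α)), we have s/(n + g + δ) = (y*)^((1−α)/α) = 1.27^2.5714 = 1.8489.
Therefore n + g + δ = s / 1.8489 = 0.28 / 1.8489 = 0.1514, so n = 0.1514 − 0.119 = 0.0324.

n ≈ 0.032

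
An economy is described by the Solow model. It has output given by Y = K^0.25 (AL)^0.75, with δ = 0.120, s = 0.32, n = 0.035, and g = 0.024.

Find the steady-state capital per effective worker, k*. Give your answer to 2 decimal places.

k* ≈ 2.17

At the steady state, Δk = 0, so s·k^α = (n + g + δ)·k.
Rearranging, k^(1−α) = s / (n + g + δ).
k^0.75 = 0.32 / (0.035 + 0.024 + 0.120) = 0.32 / 0.179 = 1.7877
k* = 1.7877^(1/0.75) ≈ 2.1697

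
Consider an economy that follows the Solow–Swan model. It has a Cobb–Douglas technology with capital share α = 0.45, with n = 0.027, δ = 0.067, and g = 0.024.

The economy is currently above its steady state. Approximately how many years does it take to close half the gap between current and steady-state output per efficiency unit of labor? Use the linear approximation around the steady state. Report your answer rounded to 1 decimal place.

about 10.7 years

Near the steady state the convergence rate is λ = (1 − α)(n + g + δ).
λ = (1 − 0.45) × 0.118 = 0.55 × 0.118 = 0.0649
Half-life = ln 2 / λ = 0.6931 / 0.0649 ≈ 10.68 years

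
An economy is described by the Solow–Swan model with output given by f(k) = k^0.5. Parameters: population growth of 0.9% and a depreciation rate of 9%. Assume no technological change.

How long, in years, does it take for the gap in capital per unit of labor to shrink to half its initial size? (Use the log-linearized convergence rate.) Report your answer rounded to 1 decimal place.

Near the steady state the convergence rate is λ = (1 − α)(n + δ).
λ = (1 − 0.5) × 0.099 = 0.5 × 0.099 = 0.0495
Half-life = ln 2 / λ = 0.6931 / 0.0495 ≈ 14.00 years

half-life ≈ 14.0 years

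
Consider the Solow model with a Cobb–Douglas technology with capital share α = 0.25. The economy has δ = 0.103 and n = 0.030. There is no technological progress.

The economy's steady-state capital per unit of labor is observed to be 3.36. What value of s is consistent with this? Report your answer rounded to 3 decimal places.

s ≈ 0.330

Steady state requires s·f(k) = (n + δ)·k, i.e. s·k^α = (n + δ)·k.
So s / (n + δ) = (k*)^(1−α) = 3.36^0.75 = 2.4817.
Therefore s = 2.4817 × (n + δ) = 2.4817 × 0.133 = 0.3301.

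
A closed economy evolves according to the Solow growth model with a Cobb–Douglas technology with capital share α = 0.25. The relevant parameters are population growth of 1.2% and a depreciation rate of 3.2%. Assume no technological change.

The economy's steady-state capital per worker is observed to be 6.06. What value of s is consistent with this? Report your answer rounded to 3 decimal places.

At the steady state, Δk = 0, so s·k^α = (n + δ)·k.
So s / (n + δ) = (k*)^(1−α) = 6.06^0.75 = 3.8624.
Therefore s = 3.8624 × (n + δ) = 3.8624 × 0.044 = 0.1699.

s ≈ 0.170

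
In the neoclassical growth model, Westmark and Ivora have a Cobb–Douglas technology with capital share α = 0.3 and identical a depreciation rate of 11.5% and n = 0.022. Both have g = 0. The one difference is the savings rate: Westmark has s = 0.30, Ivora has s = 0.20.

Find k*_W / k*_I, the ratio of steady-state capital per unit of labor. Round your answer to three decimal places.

Steady-state k* = [s/(n + δ)]^(1/(1−α)), so the ratio is [ (s_W/(n + δ)_W) / (s_I/(n + δ)_I) ]^1.4286.
s_W/(n + δ)_W = 0.30/0.137 = 2.1898; s_I/(n + δ)_I = 0.20/0.137 = 1.4599.
Ratio = (2.1898/1.4599)^1.4286 = 1.5000^1.4286 ≈ 1.7847

k*_W / k*_I ≈ 1.785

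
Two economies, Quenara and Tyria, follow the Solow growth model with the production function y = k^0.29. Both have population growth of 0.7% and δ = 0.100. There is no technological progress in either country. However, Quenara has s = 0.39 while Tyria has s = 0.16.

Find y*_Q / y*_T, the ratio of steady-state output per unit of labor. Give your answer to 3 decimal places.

Steady-state y* = [s/(n + δ)]^(α/(1−α)), so the ratio is [ (s_Q/(n + δ)_Q) / (s_T/(n + δ)_T) ]^0.4085.
s_Q/(n + δ)_Q = 0.39/0.107 = 3.6449; s_T/(n + δ)_T = 0.16/0.107 = 1.4953.
Ratio = (3.6449/1.4953)^0.4085 = 2.4376^0.4085 ≈ 1.4390

ratio ≈ 1.439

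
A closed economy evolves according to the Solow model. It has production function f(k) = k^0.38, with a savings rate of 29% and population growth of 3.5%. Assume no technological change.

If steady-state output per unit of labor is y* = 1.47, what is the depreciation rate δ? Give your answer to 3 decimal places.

At the steady state, Δk = 0, so s·k^α = (n + δ)·k.
Since y* = [s/(n + δ)]^(α/(1−α)), we have s/(n + δ) = (y*)^((1−α)/α) = 1.47^1.6316 = 1.8750.
Therefore n + δ = s / 1.8750 = 0.29 / 1.8750 = 0.1547, so δ = 0.1547 − 0.035 = 0.1197.

δ ≈ 0.120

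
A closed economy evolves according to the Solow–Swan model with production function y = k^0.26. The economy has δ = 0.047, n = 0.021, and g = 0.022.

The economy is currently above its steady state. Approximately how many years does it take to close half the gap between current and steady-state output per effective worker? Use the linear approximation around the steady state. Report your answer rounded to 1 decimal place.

about 10.4 years

Near the steady state the convergence rate is λ = (1 − α)(n + g + δ).
λ = (1 − 0.26) × 0.090 = 0.74 × 0.090 = 0.0666
Half-life = ln 2 / λ = 0.6931 / 0.0666 ≈ 10.41 years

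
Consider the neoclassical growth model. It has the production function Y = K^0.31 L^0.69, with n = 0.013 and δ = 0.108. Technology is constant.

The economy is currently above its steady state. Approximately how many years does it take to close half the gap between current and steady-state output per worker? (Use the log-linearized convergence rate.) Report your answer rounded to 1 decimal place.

about 8.3 years

Near the steady state the convergence rate is λ = (1 − α)(n + δ).
λ = (1 − 0.31) × 0.121 = 0.69 × 0.121 = 0.08349
Half-life = ln 2 / λ = 0.6931 / 0.08349 ≈ 8.30 years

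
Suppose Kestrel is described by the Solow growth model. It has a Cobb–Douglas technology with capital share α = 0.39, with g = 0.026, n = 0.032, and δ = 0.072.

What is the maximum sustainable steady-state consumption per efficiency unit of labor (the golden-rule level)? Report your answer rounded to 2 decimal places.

c_gold ≈ 1.23

At the golden rule, f'(k) = n + g + δ, so α·k^(α−1) = n + g + δ and k_gold = (α/(n + g + δ))^(1/(1−α)).
k_gold = (0.39/0.130)^(1/0.61) = 3.0000^1.6393 ≈ 6.0554
c_gold = f(k_gold) − (n + g + δ)·k_gold = 2.0185 − 0.130×6.0554 ≈ 1.2313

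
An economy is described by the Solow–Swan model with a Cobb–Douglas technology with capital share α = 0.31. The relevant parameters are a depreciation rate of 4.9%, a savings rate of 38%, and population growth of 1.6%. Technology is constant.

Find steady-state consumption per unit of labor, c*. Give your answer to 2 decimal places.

Steady state requires s·f(k) = (n + δ)·k, i.e. s·k^α = (n + δ)·k.
Dividing both sides by k: k^(1−α) = s / (n + δ).
k^0.69 = 0.38 / (0.016 + 0.049) = 0.38 / 0.065 = 5.8462
k* = 5.8462^(1/0.69) ≈ 12.9244
y* = (k*)^α = 12.9244^0.31 ≈ 2.2107
c* = (1 − s)·y* = (1 − 0.38) × 2.2107 ≈ 1.3706

c* = 1.37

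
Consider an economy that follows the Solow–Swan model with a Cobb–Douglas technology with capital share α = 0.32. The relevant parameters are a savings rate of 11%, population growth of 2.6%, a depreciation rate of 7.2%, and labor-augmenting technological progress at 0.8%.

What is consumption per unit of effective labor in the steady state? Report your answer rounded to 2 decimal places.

Steady state requires s·f(k) = (n + g + δ)·k, i.e. s·k^α = (n + g + δ)·k.
Rearranging, k^(1−α) = s / (n + g + δ).
k^0.68 = 0.11 / (0.026 + 0.008 + 0.072) = 0.11 / 0.106 = 1.0377
k* = 1.0377^(1/0.68) ≈ 1.0559
y* = (k*)^α = 1.0559^0.32 ≈ 1.0176
c* = (1 − s)·y* = (1 − 0.11) × 1.0176 ≈ 0.9057

c* = 0.91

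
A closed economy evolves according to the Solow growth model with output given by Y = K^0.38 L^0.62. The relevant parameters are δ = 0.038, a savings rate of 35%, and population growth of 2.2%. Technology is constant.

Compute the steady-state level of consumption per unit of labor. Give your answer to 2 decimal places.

c* = 1.92

At the steady state, Δk = 0, so s·k^α = (n + δ)·k.
Rearranging, k^(1−α) = s / (n + δ).
k^0.62 = 0.35 / (0.022 + 0.038) = 0.35 / 0.060 = 5.8333
k* = 5.8333^(1/0.62) ≈ 17.1928
y* = (k*)^α = 17.1928^0.38 ≈ 2.9474
c* = (1 − s)·y* = (1 − 0.35) × 2.9474 ≈ 1.9158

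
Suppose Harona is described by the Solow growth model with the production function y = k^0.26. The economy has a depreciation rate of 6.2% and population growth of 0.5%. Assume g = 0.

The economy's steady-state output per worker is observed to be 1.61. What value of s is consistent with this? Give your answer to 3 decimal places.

s ≈ 0.260

Steady state requires s·f(k) = (n + δ)·k, i.e. s·k^α = (n + δ)·k.
Since y* = [s/(n + δ)]^(α/(1−α)), we have s/(n + δ) = (y*)^((1−α)/α) = 1.61^2.8462 = 3.8785.
Therefore s = 3.8785 × (n + δ) = 3.8785 × 0.067 = 0.2599.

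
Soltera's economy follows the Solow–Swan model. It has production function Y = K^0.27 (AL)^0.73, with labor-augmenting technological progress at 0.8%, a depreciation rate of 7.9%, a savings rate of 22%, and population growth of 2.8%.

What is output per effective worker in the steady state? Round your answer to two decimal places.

In steady state, investment equals break-even investment: s·k^α = (n + g + δ)·k.
Rearranging, k^(1−α) = s / (n + g + δ).
k^0.73 = 0.22 / (0.028 + 0.008 + 0.079) = 0.22 / 0.115 = 1.9130
k* = 1.9130^(1/0.73) ≈ 2.4317
y* = (k*)^α = 2.4317^0.27 ≈ 1.2711

y* ≈ 1.27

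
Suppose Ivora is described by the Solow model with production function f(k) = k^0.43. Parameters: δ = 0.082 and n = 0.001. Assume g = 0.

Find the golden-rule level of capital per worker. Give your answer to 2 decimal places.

k_gold ≈ 17.92

The golden rule sets f'(k) = n + δ, i.e. α·k^(α−1) = n + δ.
So k^(1−α) = α / (n + δ) = 0.43 / 0.083 = 5.1807.
k_gold = 5.1807^(1/0.57) ≈ 17.9190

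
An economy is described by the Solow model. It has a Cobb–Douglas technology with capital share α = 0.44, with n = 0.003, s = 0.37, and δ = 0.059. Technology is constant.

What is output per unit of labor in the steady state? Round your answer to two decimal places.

y* ≈ 4.07

Steady state requires s·f(k) = (n + δ)·k, i.e. s·k^α = (n + δ)·k.
Rearranging, k^(1−α) = s / (n + δ).
k^0.56 = 0.37 / (0.003 + 0.059) = 0.37 / 0.062 = 5.9677
k* = 5.9677^(1/0.56) ≈ 24.2868
y* = (k*)^α = 24.2868^0.44 ≈ 4.0697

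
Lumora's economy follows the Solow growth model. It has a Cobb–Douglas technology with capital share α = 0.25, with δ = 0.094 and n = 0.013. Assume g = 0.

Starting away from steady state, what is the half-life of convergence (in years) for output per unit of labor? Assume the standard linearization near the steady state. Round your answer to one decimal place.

half-life ≈ 8.6 years

Near the steady state the convergence rate is λ = (1 − α)(n + δ).
λ = (1 − 0.25) × 0.107 = 0.75 × 0.107 = 0.08025
Half-life = ln 2 / λ = 0.6931 / 0.08025 ≈ 8.64 years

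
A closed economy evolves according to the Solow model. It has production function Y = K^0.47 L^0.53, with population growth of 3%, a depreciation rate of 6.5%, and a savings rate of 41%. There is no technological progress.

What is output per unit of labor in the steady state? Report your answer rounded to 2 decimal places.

y* = 3.66

At the steady state, Δk = 0, so s·k^α = (n + δ)·k.
Rearranging, k^(1−α) = s / (n + δ).
k^0.53 = 0.41 / (0.030 + 0.065) = 0.41 / 0.095 = 4.3158
k* = 4.3158^(1/0.53) ≈ 15.7844
y* = (k*)^α = 15.7844^0.47 ≈ 3.6574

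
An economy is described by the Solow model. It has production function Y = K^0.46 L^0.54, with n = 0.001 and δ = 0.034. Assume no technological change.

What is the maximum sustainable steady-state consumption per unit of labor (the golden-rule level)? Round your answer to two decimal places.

c_gold ≈ 4.85

At the golden rule, f'(k) = n + δ, so α·k^(α−1) = n + δ and k_gold = (α/(n + δ))^(1/(1−α)).
k_gold = (0.46/0.035)^(1/0.54) = 13.1429^1.8519 ≈ 117.9517
c_gold = f(k_gold) − (n + δ)·k_gold = 8.9740 − 0.035×117.9517 ≈ 4.8457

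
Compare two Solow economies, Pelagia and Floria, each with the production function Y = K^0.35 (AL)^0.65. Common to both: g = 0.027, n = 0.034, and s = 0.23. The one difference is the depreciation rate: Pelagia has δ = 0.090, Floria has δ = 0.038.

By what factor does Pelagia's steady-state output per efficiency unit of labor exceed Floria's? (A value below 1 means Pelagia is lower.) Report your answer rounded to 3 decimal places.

Steady-state y* = [s/(n + g + δ)]^(α/(1−α)), so the ratio is [ (s_P/(n + g + δ)_P) / (s_F/(n + g + δ)_F) ]^0.5385.
s_P/(n + g + δ)_P = 0.23/0.151 = 1.5232; s_F/(n + g + δ)_F = 0.23/0.099 = 2.3232.
Ratio = (1.5232/2.3232)^0.5385 = 0.6556^0.5385 ≈ 0.7966

ratio ≈ 0.797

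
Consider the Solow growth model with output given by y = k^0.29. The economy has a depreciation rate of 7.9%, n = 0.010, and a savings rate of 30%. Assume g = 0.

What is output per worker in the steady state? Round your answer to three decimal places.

In steady state, investment equals break-even investment: s·k^α = (n + δ)·k.
Rearranging, k^(1−α) = s / (n + δ).
k^0.71 = 0.30 / (0.010 + 0.079) = 0.30 / 0.089 = 3.3708
k* = 3.3708^(1/0.71) ≈ 5.5371
y* = (k*)^α = 5.5371^0.29 ≈ 1.6427

y* = 1.643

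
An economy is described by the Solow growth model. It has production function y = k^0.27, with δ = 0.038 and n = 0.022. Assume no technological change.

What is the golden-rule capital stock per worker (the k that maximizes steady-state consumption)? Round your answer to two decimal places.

k_gold ≈ 7.85

The golden rule sets f'(k) = n + δ, i.e. α·k^(α−1) = n + δ.
So k^(1−α) = α / (n + δ) = 0.27 / 0.060 = 4.5000.
k_gold = 4.5000^(1/0.73) ≈ 7.8490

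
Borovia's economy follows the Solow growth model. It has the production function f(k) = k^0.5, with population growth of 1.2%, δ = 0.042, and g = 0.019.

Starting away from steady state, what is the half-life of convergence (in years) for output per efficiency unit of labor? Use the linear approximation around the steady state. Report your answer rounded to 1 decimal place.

Near the steady state the convergence rate is λ = (1 − α)(n + g + δ).
λ = (1 − 0.5) × 0.073 = 0.5 × 0.073 = 0.0365
Half-life = ln 2 / λ = 0.6931 / 0.0365 ≈ 18.99 years

half-life ≈ 19.0 years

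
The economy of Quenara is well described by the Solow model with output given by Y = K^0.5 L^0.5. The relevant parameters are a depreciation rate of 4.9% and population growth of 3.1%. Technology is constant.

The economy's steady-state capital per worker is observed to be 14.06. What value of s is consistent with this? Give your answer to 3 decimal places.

s ≈ 0.300

Steady state requires s·f(k) = (n + δ)·k, i.e. s·k^α = (n + δ)·k.
So s / (n + δ) = (k*)^(1−α) = 14.06^0.5 = 3.7497.
Therefore s = 3.7497 × (n + δ) = 3.7497 × 0.080 = 0.3000.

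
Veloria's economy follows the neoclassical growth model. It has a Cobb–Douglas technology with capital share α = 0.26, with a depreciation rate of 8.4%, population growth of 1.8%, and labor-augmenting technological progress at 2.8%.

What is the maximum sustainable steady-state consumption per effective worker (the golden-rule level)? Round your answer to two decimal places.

c_gold ≈ 0.94

At the golden rule, f'(k) = n + g + δ, so α·k^(α−1) = n + g + δ and k_gold = (α/(n + g + δ))^(1/(1−α)).
k_gold = (0.26/0.130)^(1/0.74) = 2.0000^1.3514 ≈ 2.5516
c_gold = f(k_gold) − (n + g + δ)·k_gold = 1.2758 − 0.130×2.5516 ≈ 0.9441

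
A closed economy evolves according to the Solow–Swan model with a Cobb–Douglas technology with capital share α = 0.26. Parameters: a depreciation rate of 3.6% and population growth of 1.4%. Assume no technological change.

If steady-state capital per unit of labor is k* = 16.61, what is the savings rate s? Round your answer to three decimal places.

s ≈ 0.400

Steady state requires s·f(k) = (n + δ)·k, i.e. s·k^α = (n + δ)·k.
So s / (n + δ) = (k*)^(1−α) = 16.61^0.74 = 7.9997.
Therefore s = 7.9997 × (n + δ) = 7.9997 × 0.050 = 0.4000.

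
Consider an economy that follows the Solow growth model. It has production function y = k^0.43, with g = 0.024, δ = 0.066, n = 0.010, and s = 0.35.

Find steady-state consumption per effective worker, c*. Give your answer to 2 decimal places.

c* ≈ 1.67

In steady state, investment equals break-even investment: s·k^α = (n + g + δ)·k.
Dividing both sides by k: k^(1−α) = s / (n + g + δ).
k^0.57 = 0.35 / (0.010 + 0.024 + 0.066) = 0.35 / 0.100 = 3.5000
k* = 3.5000^(1/0.57) ≈ 9.0054
y* = (k*)^α = 9.0054^0.43 ≈ 2.5730
c* = (1 − s)·y* = (1 − 0.35) × 2.5730 ≈ 1.6725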